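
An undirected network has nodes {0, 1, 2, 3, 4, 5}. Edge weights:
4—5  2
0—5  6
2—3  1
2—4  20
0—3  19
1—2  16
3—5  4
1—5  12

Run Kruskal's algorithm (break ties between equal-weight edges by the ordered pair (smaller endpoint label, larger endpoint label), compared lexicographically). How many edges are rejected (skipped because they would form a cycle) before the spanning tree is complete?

0

Sort edges by weight, then run Kruskal:
2—3 (1): add — endpoints in different components.
4—5 (2): add — endpoints in different components.
3—5 (4): add — endpoints in different components.
0—5 (6): add — endpoints in different components.
1—5 (12): add — endpoints in different components.
Edges rejected before the tree was complete: 0.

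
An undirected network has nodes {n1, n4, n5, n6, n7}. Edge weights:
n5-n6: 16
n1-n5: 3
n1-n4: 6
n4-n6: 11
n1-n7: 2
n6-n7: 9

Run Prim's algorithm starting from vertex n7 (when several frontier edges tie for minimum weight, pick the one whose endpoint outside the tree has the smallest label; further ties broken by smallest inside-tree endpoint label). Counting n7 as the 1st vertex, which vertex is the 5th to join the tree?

Prim, starting at n7.
Step 1: frontier [n1-n7 2, n6-n7 9] → take n1-n7 (2); add n1.
Step 2: frontier [n1-n5 3, n1-n4 6, n6-n7 9] → take n1-n5 (3); add n5.
Step 3: frontier [n1-n4 6, n5-n6 16, n6-n7 9] → take n1-n4 (6); add n4.
Step 4: frontier [n4-n6 11, n5-n6 16, n6-n7 9] → take n6-n7 (9); add n6.
Vertex order: n7, n1, n5, n4, n6. The 5th vertex is n6.

n6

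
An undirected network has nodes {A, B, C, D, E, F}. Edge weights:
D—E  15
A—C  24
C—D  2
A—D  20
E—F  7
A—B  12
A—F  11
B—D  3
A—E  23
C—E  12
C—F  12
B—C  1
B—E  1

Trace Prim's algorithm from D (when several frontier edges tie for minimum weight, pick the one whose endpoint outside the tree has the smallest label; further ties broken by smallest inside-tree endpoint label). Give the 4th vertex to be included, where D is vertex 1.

Grow the tree from D using Prim:
Step 1: cheapest edge leaving the tree is C—D (2); add C.
Step 2: cheapest edge leaving the tree is B—C (1); add B.
Step 3: cheapest edge leaving the tree is B—E (1); add E.
Step 4: cheapest edge leaving the tree is E—F (7); add F.
Step 5: cheapest edge leaving the tree is A—F (11); add A.
Vertex order: D, C, B, E, F, A. The 4th vertex is E.

E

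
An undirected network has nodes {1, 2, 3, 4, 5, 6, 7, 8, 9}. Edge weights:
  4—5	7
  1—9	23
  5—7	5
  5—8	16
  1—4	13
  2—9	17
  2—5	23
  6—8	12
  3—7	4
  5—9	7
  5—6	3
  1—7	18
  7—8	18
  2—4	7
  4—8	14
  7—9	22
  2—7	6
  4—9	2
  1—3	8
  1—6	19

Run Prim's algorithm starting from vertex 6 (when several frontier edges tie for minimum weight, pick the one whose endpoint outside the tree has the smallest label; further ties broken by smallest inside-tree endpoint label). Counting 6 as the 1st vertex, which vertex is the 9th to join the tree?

8

Grow the tree from 6 using Prim:
Step 1: cheapest edge leaving the tree is 5—6 (3); add 5.
Step 2: cheapest edge leaving the tree is 5—7 (5); add 7.
Step 3: cheapest edge leaving the tree is 3—7 (4); add 3.
Step 4: cheapest edge leaving the tree is 2—7 (6); add 2.
Step 5: cheapest edge leaving the tree is 2—4 (7); add 4.
Step 6: cheapest edge leaving the tree is 4—9 (2); add 9.
Step 7: cheapest edge leaving the tree is 1—3 (8); add 1.
Step 8: cheapest edge leaving the tree is 6—8 (12); add 8.
Vertex order: 6, 5, 7, 3, 2, 4, 9, 1, 8. The 9th vertex is 8.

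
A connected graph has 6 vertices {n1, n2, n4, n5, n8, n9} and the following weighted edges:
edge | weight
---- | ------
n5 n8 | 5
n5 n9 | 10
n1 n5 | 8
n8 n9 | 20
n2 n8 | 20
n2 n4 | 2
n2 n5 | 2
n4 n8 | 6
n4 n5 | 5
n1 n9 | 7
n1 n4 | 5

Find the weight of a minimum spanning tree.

Prim's algorithm from n2:
Step 1: frontier [n2 n4 2, n2 n5 2, n2 n8 20] → take n2 n4 (2); add n4.
Step 2: frontier [n2 n5 2, n2 n8 20, n1 n4 5, n4 n5 5, n4 n8 6] → take n2 n5 (2); add n5.
Step 3: frontier [n2 n8 20, n1 n4 5, n4 n8 6, n5 n8 5, n1 n5 8, n5 n9 10] → take n1 n4 (5); add n1.
Step 4: frontier [n1 n9 7, n2 n8 20, n4 n8 6, n5 n8 5, n5 n9 10] → take n5 n8 (5); add n8.
Step 5: frontier [n1 n9 7, n5 n9 10, n8 n9 20] → take n1 n9 (7); add n9.
MST edges: n2 n4, n2 n5, n1 n4, n5 n8, n1 n9; total weight 2+2+5+5+7 = 21.

21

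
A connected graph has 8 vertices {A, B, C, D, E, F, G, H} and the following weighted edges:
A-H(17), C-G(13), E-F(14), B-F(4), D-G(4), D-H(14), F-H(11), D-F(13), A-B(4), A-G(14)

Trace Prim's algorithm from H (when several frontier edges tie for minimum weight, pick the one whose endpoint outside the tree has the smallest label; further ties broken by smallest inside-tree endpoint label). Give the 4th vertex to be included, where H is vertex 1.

Grow the tree from H using Prim:
Step 1: cheapest edge leaving the tree is F-H (11); add F.
Step 2: cheapest edge leaving the tree is B-F (4); add B.
Step 3: cheapest edge leaving the tree is A-B (4); add A.
Step 4: cheapest edge leaving the tree is D-F (13); add D.
Step 5: cheapest edge leaving the tree is D-G (4); add G.
Step 6: cheapest edge leaving the tree is C-G (13); add C.
Step 7: cheapest edge leaving the tree is E-F (14); add E.
Vertex order: H, F, B, A, D, G, C, E. The 4th vertex is A.

A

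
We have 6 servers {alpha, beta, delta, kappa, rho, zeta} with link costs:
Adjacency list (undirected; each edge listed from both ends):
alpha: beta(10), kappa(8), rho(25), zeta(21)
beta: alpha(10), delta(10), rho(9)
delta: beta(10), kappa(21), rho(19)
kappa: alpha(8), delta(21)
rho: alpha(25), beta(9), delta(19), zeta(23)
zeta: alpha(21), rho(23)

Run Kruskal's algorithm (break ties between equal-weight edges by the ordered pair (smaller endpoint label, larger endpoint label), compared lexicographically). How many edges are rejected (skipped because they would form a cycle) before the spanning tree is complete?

1

Sort edges by weight, then run Kruskal:
alpha–kappa (8): add — endpoints in different components.
beta–rho (9): add — endpoints in different components.
alpha–beta (10): add — endpoints in different components.
beta–delta (10): add — endpoints in different components.
delta–rho (19): skip — rho and delta already connected.
alpha–zeta (21): add — endpoints in different components.
Edges rejected before the tree was complete: 1.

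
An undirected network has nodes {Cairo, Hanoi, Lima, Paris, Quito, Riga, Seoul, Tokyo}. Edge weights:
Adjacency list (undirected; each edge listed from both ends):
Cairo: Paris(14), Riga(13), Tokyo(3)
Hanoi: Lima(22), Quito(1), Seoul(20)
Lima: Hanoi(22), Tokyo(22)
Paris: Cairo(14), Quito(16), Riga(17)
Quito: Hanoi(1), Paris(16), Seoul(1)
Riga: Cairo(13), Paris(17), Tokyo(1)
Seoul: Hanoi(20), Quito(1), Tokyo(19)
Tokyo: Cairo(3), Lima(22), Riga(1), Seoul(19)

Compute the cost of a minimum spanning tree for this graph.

Prim, starting at Seoul.
Step 1: frontier [Quito Seoul 1, Seoul Tokyo 19, Hanoi Seoul 20] → take Quito Seoul (1); add Quito.
Step 2: frontier [Hanoi Quito 1, Paris Quito 16, Seoul Tokyo 19, Hanoi Seoul 20] → take Hanoi Quito (1); add Hanoi.
Step 3: frontier [Hanoi Lima 22, Paris Quito 16, Seoul Tokyo 19] → take Paris Quito (16); add Paris.
Step 4: frontier [Hanoi Lima 22, Cairo Paris 14, Paris Riga 17, Seoul Tokyo 19] → take Cairo Paris (14); add Cairo.
Step 5: frontier [Cairo Tokyo 3, Cairo Riga 13, Hanoi Lima 22, Paris Riga 17, Seoul Tokyo 19] → take Cairo Tokyo (3); add Tokyo.
Step 6: frontier [Cairo Riga 13, Hanoi Lima 22, Paris Riga 17, Riga Tokyo 1, Lima Tokyo 22] → take Riga Tokyo (1); add Riga.
Step 7: frontier [Hanoi Lima 22, Lima Tokyo 22] → take Hanoi Lima (22); add Lima.
MST edges: Quito Seoul, Hanoi Quito, Paris Quito, Cairo Paris, Cairo Tokyo, Riga Tokyo, Hanoi Lima; total weight 1+1+16+14+3+1+22 = 58.

58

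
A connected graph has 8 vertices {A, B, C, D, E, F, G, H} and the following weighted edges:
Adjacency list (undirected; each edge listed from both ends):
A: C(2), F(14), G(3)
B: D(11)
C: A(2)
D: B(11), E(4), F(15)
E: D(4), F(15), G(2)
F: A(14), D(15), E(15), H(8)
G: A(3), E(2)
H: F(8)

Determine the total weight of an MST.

Prim, starting at D.
Step 1: frontier [D E 4, B D 11, D F 15] → take D E (4); add E.
Step 2: frontier [B D 11, D F 15, E G 2, E F 15] → take E G (2); add G.
Step 3: frontier [B D 11, D F 15, E F 15, A G 3] → take A G (3); add A.
Step 4: frontier [A C 2, A F 14, B D 11, D F 15, E F 15] → take A C (2); add C.
Step 5: frontier [A F 14, B D 11, D F 15, E F 15] → take B D (11); add B.
Step 6: frontier [A F 14, D F 15, E F 15] → take A F (14); add F.
Step 7: frontier [F H 8] → take F H (8); add H.
MST edges: D E, E G, A G, A C, B D, A F, F H; total weight 4+2+3+2+11+14+8 = 44.

44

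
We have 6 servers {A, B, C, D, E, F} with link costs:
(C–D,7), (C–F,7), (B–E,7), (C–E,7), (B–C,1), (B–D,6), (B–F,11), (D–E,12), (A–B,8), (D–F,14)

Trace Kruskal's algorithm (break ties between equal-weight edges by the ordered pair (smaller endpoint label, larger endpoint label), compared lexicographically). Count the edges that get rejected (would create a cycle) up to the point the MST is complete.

Kruskal: consider edges lightest-first.
B–C (1): add. Components now {A} {B,C} {D} {E} {F}
B–D (6): add. Components now {A} {B,C,D} {E} {F}
B–E (7): add. Components now {A} {B,C,D,E} {F}
C–D (7): skip — C and D already connected.
C–E (7): skip — C and E already connected.
C–F (7): add. Components now {A} {B,C,D,E,F}
A–B (8): add. Components now {A,B,C,D,E,F}
Edges rejected before the tree was complete: 2.

2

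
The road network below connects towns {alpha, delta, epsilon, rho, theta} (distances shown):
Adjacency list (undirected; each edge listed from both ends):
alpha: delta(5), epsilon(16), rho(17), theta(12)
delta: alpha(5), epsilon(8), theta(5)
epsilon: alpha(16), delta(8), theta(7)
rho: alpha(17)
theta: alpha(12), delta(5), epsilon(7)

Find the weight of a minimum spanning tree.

34

Sort edges by weight, then run Kruskal:
alpha delta (5): add — endpoints in different components.
delta theta (5): add — endpoints in different components.
epsilon theta (7): add — endpoints in different components.
delta epsilon (8): skip — delta and epsilon already connected.
alpha theta (12): skip — theta and alpha already connected.
alpha epsilon (16): skip — alpha and epsilon already connected.
alpha rho (17): add — endpoints in different components.
MST edges: alpha delta, delta theta, epsilon theta, alpha rho; total weight 5+5+7+17 = 34.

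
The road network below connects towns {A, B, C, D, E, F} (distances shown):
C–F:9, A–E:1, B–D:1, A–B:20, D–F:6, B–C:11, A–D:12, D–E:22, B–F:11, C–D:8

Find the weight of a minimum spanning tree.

28

Kruskal's algorithm — process edges by increasing weight (ties by edge label):
A–E (1): add — endpoints in different components.
B–D (1): add — endpoints in different components.
D–F (6): add — endpoints in different components.
C–D (8): add — endpoints in different components.
C–F (9): skip — C and F already connected.
B–C (11): skip — B and C already connected.
B–F (11): skip — B and F already connected.
A–D (12): add — endpoints in different components.
MST edges: A–E, B–D, D–F, C–D, A–D; total weight 1+1+6+8+12 = 28.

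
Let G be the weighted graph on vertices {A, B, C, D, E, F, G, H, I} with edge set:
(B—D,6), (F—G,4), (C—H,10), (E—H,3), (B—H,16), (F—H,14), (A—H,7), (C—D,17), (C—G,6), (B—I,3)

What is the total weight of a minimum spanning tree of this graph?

55

Grow the tree from C using Prim:
Step 1: cheapest edge leaving the tree is C—G (6); add G.
Step 2: cheapest edge leaving the tree is F—G (4); add F.
Step 3: cheapest edge leaving the tree is C—H (10); add H.
Step 4: cheapest edge leaving the tree is E—H (3); add E.
Step 5: cheapest edge leaving the tree is A—H (7); add A.
Step 6: cheapest edge leaving the tree is B—H (16); add B.
Step 7: cheapest edge leaving the tree is B—I (3); add I.
Step 8: cheapest edge leaving the tree is B—D (6); add D.
MST edges: C—G, F—G, C—H, E—H, A—H, B—H, B—I, B—D; total weight 6+4+10+3+7+16+3+6 = 55.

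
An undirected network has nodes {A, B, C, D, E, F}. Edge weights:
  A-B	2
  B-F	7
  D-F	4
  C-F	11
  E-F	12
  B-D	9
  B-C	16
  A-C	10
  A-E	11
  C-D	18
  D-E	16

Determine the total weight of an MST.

Kruskal's algorithm — process edges by increasing weight (ties by edge label):
A-B (2): add. Components now {A,B} {C} {D} {E} {F}
D-F (4): add. Components now {A,B} {C} {D,F} {E}
B-F (7): add. Components now {A,B,D,F} {C} {E}
B-D (9): skip — B and D already connected.
A-C (10): add. Components now {A,B,C,D,F} {E}
A-E (11): add. Components now {A,B,C,D,E,F}
MST edges: A-B, D-F, B-F, A-C, A-E; total weight 2+4+7+10+11 = 34.

34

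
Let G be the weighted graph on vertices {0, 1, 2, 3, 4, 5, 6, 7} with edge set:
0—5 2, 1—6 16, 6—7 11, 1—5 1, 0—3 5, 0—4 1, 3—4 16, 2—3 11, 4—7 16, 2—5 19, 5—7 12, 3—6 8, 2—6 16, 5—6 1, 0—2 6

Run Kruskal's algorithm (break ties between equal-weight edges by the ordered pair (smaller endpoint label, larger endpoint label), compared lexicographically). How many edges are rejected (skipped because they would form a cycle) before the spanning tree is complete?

2

Kruskal's algorithm — process edges by increasing weight (ties by edge label):
0—4 (1): add — endpoints in different components.
1—5 (1): add — endpoints in different components.
5—6 (1): add — endpoints in different components.
0—5 (2): add — endpoints in different components.
0—3 (5): add — endpoints in different components.
0—2 (6): add — endpoints in different components.
3—6 (8): skip — 3 and 6 already connected.
2—3 (11): skip — 2 and 3 already connected.
6—7 (11): add — endpoints in different components.
Edges rejected before the tree was complete: 2.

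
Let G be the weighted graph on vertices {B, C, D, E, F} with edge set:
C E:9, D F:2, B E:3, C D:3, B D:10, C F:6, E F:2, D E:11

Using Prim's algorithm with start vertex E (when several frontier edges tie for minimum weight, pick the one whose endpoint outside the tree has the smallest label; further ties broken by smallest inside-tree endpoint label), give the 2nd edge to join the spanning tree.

D-F

Grow the tree from E using Prim:
Step 1: frontier [E F 2, B E 3, C E 9, D E 11] → take E F (2); add F.
Step 2: frontier [B E 3, C E 9, D E 11, D F 2, C F 6] → take D F (2); add D.
Step 3: frontier [C D 3, B D 10, B E 3, C E 9, C F 6] → take B E (3); add B.
Step 4: frontier [C D 3, C E 9, C F 6] → take C D (3); add C.
The 2nd edge added is D F.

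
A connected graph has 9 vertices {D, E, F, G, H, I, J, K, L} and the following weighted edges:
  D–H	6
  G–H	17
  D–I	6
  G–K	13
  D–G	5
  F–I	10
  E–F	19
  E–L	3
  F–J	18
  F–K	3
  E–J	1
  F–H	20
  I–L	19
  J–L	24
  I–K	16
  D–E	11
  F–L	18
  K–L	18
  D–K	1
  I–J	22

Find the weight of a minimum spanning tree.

Kruskal's algorithm — process edges by increasing weight (ties by edge label):
D–K (1): add — endpoints in different components.
E–J (1): add — endpoints in different components.
E–L (3): add — endpoints in different components.
F–K (3): add — endpoints in different components.
D–G (5): add — endpoints in different components.
D–H (6): add — endpoints in different components.
D–I (6): add — endpoints in different components.
F–I (10): skip — F and I already connected.
D–E (11): add — endpoints in different components.
MST edges: D–K, E–J, E–L, F–K, D–G, D–H, D–I, D–E; total weight 1+1+3+3+5+6+6+11 = 36.

36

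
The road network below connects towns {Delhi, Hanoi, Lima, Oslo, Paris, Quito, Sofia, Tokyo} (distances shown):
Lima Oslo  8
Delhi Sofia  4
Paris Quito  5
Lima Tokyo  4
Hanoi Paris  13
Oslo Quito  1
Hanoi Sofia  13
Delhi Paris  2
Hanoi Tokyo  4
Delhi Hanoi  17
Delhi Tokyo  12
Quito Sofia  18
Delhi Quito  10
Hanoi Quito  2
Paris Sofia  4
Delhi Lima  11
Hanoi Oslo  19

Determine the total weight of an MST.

Prim's algorithm from Delhi:
Step 1: cheapest edge leaving the tree is Delhi Paris (2); add Paris.
Step 2: cheapest edge leaving the tree is Delhi Sofia (4); add Sofia.
Step 3: cheapest edge leaving the tree is Paris Quito (5); add Quito.
Step 4: cheapest edge leaving the tree is Oslo Quito (1); add Oslo.
Step 5: cheapest edge leaving the tree is Hanoi Quito (2); add Hanoi.
Step 6: cheapest edge leaving the tree is Hanoi Tokyo (4); add Tokyo.
Step 7: cheapest edge leaving the tree is Lima Tokyo (4); add Lima.
MST edges: Delhi Paris, Delhi Sofia, Paris Quito, Oslo Quito, Hanoi Quito, Hanoi Tokyo, Lima Tokyo; total weight 2+4+5+1+2+4+4 = 22.

22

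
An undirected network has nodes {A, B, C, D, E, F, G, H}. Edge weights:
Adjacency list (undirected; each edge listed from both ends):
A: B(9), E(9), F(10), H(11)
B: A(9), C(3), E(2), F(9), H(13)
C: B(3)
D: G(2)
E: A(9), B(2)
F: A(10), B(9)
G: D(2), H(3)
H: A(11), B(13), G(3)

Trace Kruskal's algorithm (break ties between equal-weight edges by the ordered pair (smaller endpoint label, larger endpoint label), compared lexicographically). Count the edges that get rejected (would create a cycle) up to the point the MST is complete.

Kruskal's algorithm — process edges by increasing weight (ties by edge label):
B E (2): add — endpoints in different components.
D G (2): add — endpoints in different components.
B C (3): add — endpoints in different components.
G H (3): add — endpoints in different components.
A B (9): add — endpoints in different components.
A E (9): skip — A and E already connected.
B F (9): add — endpoints in different components.
A F (10): skip — A and F already connected.
A H (11): add — endpoints in different components.
Edges rejected before the tree was complete: 2.

2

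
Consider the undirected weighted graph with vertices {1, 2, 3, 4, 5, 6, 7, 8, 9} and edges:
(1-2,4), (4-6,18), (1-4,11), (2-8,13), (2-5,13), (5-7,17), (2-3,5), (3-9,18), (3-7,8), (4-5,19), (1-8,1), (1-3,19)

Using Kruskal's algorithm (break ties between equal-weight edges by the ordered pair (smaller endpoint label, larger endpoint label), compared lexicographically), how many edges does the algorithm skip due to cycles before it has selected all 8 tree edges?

Kruskal: consider edges lightest-first.
1-8 (1): add — endpoints in different components.
1-2 (4): add — endpoints in different components.
2-3 (5): add — endpoints in different components.
3-7 (8): add — endpoints in different components.
1-4 (11): add — endpoints in different components.
2-5 (13): add — endpoints in different components.
2-8 (13): skip — 2 and 8 already connected.
5-7 (17): skip — 5 and 7 already connected.
3-9 (18): add — endpoints in different components.
4-6 (18): add — endpoints in different components.
Edges rejected before the tree was complete: 2.

2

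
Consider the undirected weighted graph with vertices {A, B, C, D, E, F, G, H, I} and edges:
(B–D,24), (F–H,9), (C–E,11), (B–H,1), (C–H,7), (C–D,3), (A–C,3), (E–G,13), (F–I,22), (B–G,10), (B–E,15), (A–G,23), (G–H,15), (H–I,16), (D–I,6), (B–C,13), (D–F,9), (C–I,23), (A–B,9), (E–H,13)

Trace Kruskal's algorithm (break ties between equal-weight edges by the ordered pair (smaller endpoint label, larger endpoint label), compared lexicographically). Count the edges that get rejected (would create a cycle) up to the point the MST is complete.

Kruskal's algorithm — process edges by increasing weight (ties by edge label):
B–H (1): add — endpoints in different components.
A–C (3): add — endpoints in different components.
C–D (3): add — endpoints in different components.
D–I (6): add — endpoints in different components.
C–H (7): add — endpoints in different components.
A–B (9): skip — A and B already connected.
D–F (9): add — endpoints in different components.
F–H (9): skip — F and H already connected.
B–G (10): add — endpoints in different components.
C–E (11): add — endpoints in different components.
Edges rejected before the tree was complete: 2.

2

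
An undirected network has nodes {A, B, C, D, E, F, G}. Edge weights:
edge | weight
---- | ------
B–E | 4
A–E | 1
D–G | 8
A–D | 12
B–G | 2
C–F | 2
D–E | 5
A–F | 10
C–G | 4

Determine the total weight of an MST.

Prim, starting at G.
Step 1: frontier [B–G 2, C–G 4, D–G 8] → take B–G (2); add B.
Step 2: frontier [B–E 4, C–G 4, D–G 8] → take C–G (4); add C.
Step 3: frontier [B–E 4, C–F 2, D–G 8] → take C–F (2); add F.
Step 4: frontier [B–E 4, A–F 10, D–G 8] → take B–E (4); add E.
Step 5: frontier [A–E 1, D–E 5, A–F 10, D–G 8] → take A–E (1); add A.
Step 6: frontier [A–D 12, D–E 5, D–G 8] → take D–E (5); add D.
MST edges: B–G, C–G, C–F, B–E, A–E, D–E; total weight 2+4+2+4+1+5 = 18.

18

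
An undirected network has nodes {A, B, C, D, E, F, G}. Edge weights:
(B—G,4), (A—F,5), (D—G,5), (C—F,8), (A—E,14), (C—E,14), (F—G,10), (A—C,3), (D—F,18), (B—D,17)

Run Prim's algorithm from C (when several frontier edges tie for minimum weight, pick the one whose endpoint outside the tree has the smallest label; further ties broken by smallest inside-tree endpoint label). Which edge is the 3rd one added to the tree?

F-G

Prim, starting at C.
Step 1: cheapest edge leaving the tree is A—C (3); add A.
Step 2: cheapest edge leaving the tree is A—F (5); add F.
Step 3: cheapest edge leaving the tree is F—G (10); add G.
Step 4: cheapest edge leaving the tree is B—G (4); add B.
Step 5: cheapest edge leaving the tree is D—G (5); add D.
Step 6: cheapest edge leaving the tree is A—E (14); add E.
The 3rd edge added is F—G.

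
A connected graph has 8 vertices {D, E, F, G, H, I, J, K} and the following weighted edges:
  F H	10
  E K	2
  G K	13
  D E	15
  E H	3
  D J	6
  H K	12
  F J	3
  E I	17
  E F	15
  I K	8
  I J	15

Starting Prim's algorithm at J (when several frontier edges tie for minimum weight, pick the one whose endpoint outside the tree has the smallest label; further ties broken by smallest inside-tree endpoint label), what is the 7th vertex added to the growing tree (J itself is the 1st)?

I

Prim's algorithm from J:
Step 1: cheapest edge leaving the tree is F J (3); add F.
Step 2: cheapest edge leaving the tree is D J (6); add D.
Step 3: cheapest edge leaving the tree is F H (10); add H.
Step 4: cheapest edge leaving the tree is E H (3); add E.
Step 5: cheapest edge leaving the tree is E K (2); add K.
Step 6: cheapest edge leaving the tree is I K (8); add I.
Step 7: cheapest edge leaving the tree is G K (13); add G.
Vertex order: J, F, D, H, E, K, I, G. The 7th vertex is I.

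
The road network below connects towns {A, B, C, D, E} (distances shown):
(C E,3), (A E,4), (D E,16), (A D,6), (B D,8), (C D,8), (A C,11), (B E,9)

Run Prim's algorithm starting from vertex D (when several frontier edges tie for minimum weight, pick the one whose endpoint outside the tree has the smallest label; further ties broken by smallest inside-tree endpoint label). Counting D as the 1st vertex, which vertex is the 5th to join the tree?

Grow the tree from D using Prim:
Step 1: cheapest edge leaving the tree is A D (6); add A.
Step 2: cheapest edge leaving the tree is A E (4); add E.
Step 3: cheapest edge leaving the tree is C E (3); add C.
Step 4: cheapest edge leaving the tree is B D (8); add B.
Vertex order: D, A, E, C, B. The 5th vertex is B.

B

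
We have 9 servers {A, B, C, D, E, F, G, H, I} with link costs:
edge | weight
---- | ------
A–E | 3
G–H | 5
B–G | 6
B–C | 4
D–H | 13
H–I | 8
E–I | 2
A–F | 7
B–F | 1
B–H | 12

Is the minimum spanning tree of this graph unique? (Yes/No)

Kruskal: consider edges lightest-first.
B–F (1): add — endpoints in different components.
E–I (2): add — endpoints in different components.
A–E (3): add — endpoints in different components.
B–C (4): add — endpoints in different components.
G–H (5): add — endpoints in different components.
B–G (6): add — endpoints in different components.
A–F (7): add — endpoints in different components.
H–I (8): skip — H and I already connected.
B–H (12): skip — B and H already connected.
D–H (13): add — endpoints in different components.
Every non-tree edge has weight strictly greater than the heaviest edge on the tree path between its endpoints, so the MST is unique.

Yes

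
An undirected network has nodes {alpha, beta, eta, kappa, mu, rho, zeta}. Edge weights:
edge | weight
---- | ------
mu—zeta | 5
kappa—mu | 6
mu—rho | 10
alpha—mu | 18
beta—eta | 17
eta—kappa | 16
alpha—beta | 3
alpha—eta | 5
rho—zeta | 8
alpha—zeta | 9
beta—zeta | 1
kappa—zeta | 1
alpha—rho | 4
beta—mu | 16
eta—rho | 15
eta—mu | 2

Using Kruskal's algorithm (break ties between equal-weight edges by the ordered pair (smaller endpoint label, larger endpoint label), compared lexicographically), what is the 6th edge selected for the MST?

Kruskal: consider edges lightest-first.
beta—zeta (1): add. Components now {kappa} {mu} {alpha} {rho} {beta,zeta} {eta}
kappa—zeta (1): add. Components now {beta,kappa,zeta} {mu} {alpha} {rho} {eta}
eta—mu (2): add. Components now {beta,kappa,zeta} {eta,mu} {alpha} {rho}
alpha—beta (3): add. Components now {alpha,beta,kappa,zeta} {eta,mu} {rho}
alpha—rho (4): add. Components now {alpha,beta,kappa,rho,zeta} {eta,mu}
alpha—eta (5): add. Components now {alpha,beta,eta,kappa,mu,rho,zeta}
The 6th edge added is alpha—eta.

alpha-eta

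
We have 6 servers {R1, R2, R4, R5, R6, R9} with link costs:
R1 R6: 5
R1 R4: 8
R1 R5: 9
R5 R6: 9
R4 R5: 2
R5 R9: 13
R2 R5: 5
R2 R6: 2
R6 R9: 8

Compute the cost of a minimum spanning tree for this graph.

Grow the tree from R5 using Prim:
Step 1: cheapest edge leaving the tree is R4 R5 (2); add R4.
Step 2: cheapest edge leaving the tree is R2 R5 (5); add R2.
Step 3: cheapest edge leaving the tree is R2 R6 (2); add R6.
Step 4: cheapest edge leaving the tree is R1 R6 (5); add R1.
Step 5: cheapest edge leaving the tree is R6 R9 (8); add R9.
MST edges: R4 R5, R2 R5, R2 R6, R1 R6, R6 R9; total weight 2+5+2+5+8 = 22.

22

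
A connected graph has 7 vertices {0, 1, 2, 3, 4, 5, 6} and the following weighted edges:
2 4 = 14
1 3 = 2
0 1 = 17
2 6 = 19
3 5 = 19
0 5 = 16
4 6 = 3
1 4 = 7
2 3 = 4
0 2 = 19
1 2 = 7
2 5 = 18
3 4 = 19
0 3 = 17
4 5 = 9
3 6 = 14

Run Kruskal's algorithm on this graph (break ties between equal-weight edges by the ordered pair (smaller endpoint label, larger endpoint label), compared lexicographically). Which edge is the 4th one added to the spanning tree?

Kruskal: consider edges lightest-first.
1 3 (2): add — endpoints in different components.
4 6 (3): add — endpoints in different components.
2 3 (4): add — endpoints in different components.
1 2 (7): skip — 1 and 2 already connected.
1 4 (7): add — endpoints in different components.
4 5 (9): add — endpoints in different components.
2 4 (14): skip — 2 and 4 already connected.
3 6 (14): skip — 3 and 6 already connected.
0 5 (16): add — endpoints in different components.
The 4th edge added is 1 4.

1-4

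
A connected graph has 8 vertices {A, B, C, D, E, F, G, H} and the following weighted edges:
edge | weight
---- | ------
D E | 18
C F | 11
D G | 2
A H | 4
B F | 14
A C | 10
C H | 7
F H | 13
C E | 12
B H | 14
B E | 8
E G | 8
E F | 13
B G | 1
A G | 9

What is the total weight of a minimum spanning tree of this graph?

Prim's algorithm from B:
Step 1: cheapest edge leaving the tree is B G (1); add G.
Step 2: cheapest edge leaving the tree is D G (2); add D.
Step 3: cheapest edge leaving the tree is B E (8); add E.
Step 4: cheapest edge leaving the tree is A G (9); add A.
Step 5: cheapest edge leaving the tree is A H (4); add H.
Step 6: cheapest edge leaving the tree is C H (7); add C.
Step 7: cheapest edge leaving the tree is C F (11); add F.
MST edges: B G, D G, B E, A G, A H, C H, C F; total weight 1+2+8+9+4+7+11 = 42.

42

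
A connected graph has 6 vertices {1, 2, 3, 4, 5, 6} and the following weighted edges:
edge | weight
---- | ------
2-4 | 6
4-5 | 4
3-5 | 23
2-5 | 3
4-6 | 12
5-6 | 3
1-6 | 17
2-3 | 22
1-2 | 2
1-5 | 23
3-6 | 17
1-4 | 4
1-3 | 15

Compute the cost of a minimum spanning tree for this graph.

Prim, starting at 1.
Step 1: frontier [1-2 2, 1-4 4, 1-3 15, 1-6 17, 1-5 23] → take 1-2 (2); add 2.
Step 2: frontier [1-4 4, 1-3 15, 1-6 17, 1-5 23, 2-5 3, 2-4 6, 2-3 22] → take 2-5 (3); add 5.
Step 3: frontier [1-4 4, 1-3 15, 1-6 17, 2-4 6, 2-3 22, 5-6 3, 4-5 4, 3-5 23] → take 5-6 (3); add 6.
Step 4: frontier [1-4 4, 1-3 15, 2-4 6, 2-3 22, 4-5 4, 3-5 23, 4-6 12, 3-6 17] → take 1-4 (4); add 4.
Step 5: frontier [1-3 15, 2-3 22, 3-5 23, 3-6 17] → take 1-3 (15); add 3.
MST edges: 1-2, 2-5, 5-6, 1-4, 1-3; total weight 2+3+3+4+15 = 27.

27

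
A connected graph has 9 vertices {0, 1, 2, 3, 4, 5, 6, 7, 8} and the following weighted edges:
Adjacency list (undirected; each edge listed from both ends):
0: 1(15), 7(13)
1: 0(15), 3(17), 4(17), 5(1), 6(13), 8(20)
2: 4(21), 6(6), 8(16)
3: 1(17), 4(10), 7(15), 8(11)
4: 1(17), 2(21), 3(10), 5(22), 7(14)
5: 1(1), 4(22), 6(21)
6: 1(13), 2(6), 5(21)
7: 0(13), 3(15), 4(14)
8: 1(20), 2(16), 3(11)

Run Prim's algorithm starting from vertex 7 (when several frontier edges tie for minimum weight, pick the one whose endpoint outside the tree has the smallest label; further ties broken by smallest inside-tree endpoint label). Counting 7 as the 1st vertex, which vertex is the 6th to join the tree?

Grow the tree from 7 using Prim:
Step 1: cheapest edge leaving the tree is 0-7 (13); add 0.
Step 2: cheapest edge leaving the tree is 4-7 (14); add 4.
Step 3: cheapest edge leaving the tree is 3-4 (10); add 3.
Step 4: cheapest edge leaving the tree is 3-8 (11); add 8.
Step 5: cheapest edge leaving the tree is 0-1 (15); add 1.
Step 6: cheapest edge leaving the tree is 1-5 (1); add 5.
Step 7: cheapest edge leaving the tree is 1-6 (13); add 6.
Step 8: cheapest edge leaving the tree is 2-6 (6); add 2.
Vertex order: 7, 0, 4, 3, 8, 1, 5, 6, 2. The 6th vertex is 1.

1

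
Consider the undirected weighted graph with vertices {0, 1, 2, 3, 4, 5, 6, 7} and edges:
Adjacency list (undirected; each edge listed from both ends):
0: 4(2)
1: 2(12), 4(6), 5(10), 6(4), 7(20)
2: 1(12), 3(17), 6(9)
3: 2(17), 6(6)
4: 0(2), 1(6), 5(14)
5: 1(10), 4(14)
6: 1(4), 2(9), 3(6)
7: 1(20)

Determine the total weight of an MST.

Grow the tree from 6 using Prim:
Step 1: cheapest edge leaving the tree is 1 6 (4); add 1.
Step 2: cheapest edge leaving the tree is 3 6 (6); add 3.
Step 3: cheapest edge leaving the tree is 1 4 (6); add 4.
Step 4: cheapest edge leaving the tree is 0 4 (2); add 0.
Step 5: cheapest edge leaving the tree is 2 6 (9); add 2.
Step 6: cheapest edge leaving the tree is 1 5 (10); add 5.
Step 7: cheapest edge leaving the tree is 1 7 (20); add 7.
MST edges: 1 6, 3 6, 1 4, 0 4, 2 6, 1 5, 1 7; total weight 4+6+6+2+9+10+20 = 57.

57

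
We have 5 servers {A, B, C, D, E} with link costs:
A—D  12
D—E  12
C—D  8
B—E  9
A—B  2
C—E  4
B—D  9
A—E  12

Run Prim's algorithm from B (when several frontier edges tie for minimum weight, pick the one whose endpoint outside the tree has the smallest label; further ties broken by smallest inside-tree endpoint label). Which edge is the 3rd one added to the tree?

C-D

Prim, starting at B.
Step 1: frontier [A—B 2, B—D 9, B—E 9] → take A—B (2); add A.
Step 2: frontier [A—D 12, A—E 12, B—D 9, B—E 9] → take B—D (9); add D.
Step 3: frontier [A—E 12, B—E 9, C—D 8, D—E 12] → take C—D (8); add C.
Step 4: frontier [A—E 12, B—E 9, C—E 4, D—E 12] → take C—E (4); add E.
The 3rd edge added is C—D.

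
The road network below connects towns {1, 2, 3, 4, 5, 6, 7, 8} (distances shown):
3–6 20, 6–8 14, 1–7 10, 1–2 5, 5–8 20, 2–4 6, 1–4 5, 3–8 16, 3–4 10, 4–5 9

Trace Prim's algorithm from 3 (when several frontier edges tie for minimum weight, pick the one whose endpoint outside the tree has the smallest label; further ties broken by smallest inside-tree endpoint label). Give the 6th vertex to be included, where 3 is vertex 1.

7

Prim, starting at 3.
Step 1: frontier [3–4 10, 3–8 16, 3–6 20] → take 3–4 (10); add 4.
Step 2: frontier [3–8 16, 3–6 20, 1–4 5, 2–4 6, 4–5 9] → take 1–4 (5); add 1.
Step 3: frontier [1–2 5, 1–7 10, 3–8 16, 3–6 20, 2–4 6, 4–5 9] → take 1–2 (5); add 2.
Step 4: frontier [1–7 10, 3–8 16, 3–6 20, 4–5 9] → take 4–5 (9); add 5.
Step 5: frontier [1–7 10, 3–8 16, 3–6 20, 5–8 20] → take 1–7 (10); add 7.
Step 6: frontier [3–8 16, 3–6 20, 5–8 20] → take 3–8 (16); add 8.
Step 7: frontier [3–6 20, 6–8 14] → take 6–8 (14); add 6.
Vertex order: 3, 4, 1, 2, 5, 7, 8, 6. The 6th vertex is 7.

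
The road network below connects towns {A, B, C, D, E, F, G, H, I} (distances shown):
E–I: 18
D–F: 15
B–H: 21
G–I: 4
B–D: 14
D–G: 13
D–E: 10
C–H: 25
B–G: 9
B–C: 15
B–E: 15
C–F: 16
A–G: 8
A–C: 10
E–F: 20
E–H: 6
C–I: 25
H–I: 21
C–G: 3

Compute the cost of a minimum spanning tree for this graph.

Prim's algorithm from B:
Step 1: cheapest edge leaving the tree is B–G (9); add G.
Step 2: cheapest edge leaving the tree is C–G (3); add C.
Step 3: cheapest edge leaving the tree is G–I (4); add I.
Step 4: cheapest edge leaving the tree is A–G (8); add A.
Step 5: cheapest edge leaving the tree is D–G (13); add D.
Step 6: cheapest edge leaving the tree is D–E (10); add E.
Step 7: cheapest edge leaving the tree is E–H (6); add H.
Step 8: cheapest edge leaving the tree is D–F (15); add F.
MST edges: B–G, C–G, G–I, A–G, D–G, D–E, E–H, D–F; total weight 9+3+4+8+13+10+6+15 = 68.

68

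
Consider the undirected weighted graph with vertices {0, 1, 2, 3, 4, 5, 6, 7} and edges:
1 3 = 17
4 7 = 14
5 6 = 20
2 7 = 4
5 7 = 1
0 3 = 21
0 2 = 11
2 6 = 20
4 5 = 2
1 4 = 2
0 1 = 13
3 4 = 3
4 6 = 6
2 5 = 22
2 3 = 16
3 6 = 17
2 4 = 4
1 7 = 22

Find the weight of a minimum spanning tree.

29

Sort edges by weight, then run Kruskal:
5 7 (1): add — endpoints in different components.
1 4 (2): add — endpoints in different components.
4 5 (2): add — endpoints in different components.
3 4 (3): add — endpoints in different components.
2 4 (4): add — endpoints in different components.
2 7 (4): skip — 2 and 7 already connected.
4 6 (6): add — endpoints in different components.
0 2 (11): add — endpoints in different components.
MST edges: 5 7, 1 4, 4 5, 3 4, 2 4, 4 6, 0 2; total weight 1+2+2+3+4+6+11 = 29.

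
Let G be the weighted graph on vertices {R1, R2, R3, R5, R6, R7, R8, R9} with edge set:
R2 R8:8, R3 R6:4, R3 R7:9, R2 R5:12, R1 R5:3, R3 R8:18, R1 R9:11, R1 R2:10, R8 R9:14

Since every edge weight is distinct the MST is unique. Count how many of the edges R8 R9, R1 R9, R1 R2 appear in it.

Kruskal's algorithm — process edges by increasing weight (ties by edge label):
R1 R5 (3): add — endpoints in different components.
R3 R6 (4): add — endpoints in different components.
R2 R8 (8): add — endpoints in different components.
R3 R7 (9): add — endpoints in different components.
R1 R2 (10): add — endpoints in different components.
R1 R9 (11): add — endpoints in different components.
R2 R5 (12): skip — R2 and R5 already connected.
R8 R9 (14): skip — R9 and R8 already connected.
R3 R8 (18): add — endpoints in different components.
MST edge set: {R1 R5, R3 R6, R2 R8, R3 R7, R1 R2, R1 R9, R3 R8}.
Of the listed edges, {R1 R9, R1 R2} are in the MST → 2.

2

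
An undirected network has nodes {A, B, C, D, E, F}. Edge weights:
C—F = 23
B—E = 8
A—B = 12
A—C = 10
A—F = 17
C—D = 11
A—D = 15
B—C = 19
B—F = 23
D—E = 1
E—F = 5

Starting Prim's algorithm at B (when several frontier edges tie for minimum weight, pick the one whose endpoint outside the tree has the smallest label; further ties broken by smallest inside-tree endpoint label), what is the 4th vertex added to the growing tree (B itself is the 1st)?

F

Prim, starting at B.
Step 1: frontier [B—E 8, A—B 12, B—C 19, B—F 23] → take B—E (8); add E.
Step 2: frontier [A—B 12, B—C 19, B—F 23, D—E 1, E—F 5] → take D—E (1); add D.
Step 3: frontier [A—B 12, B—C 19, B—F 23, C—D 11, A—D 15, E—F 5] → take E—F (5); add F.
Step 4: frontier [A—B 12, B—C 19, C—D 11, A—D 15, A—F 17, C—F 23] → take C—D (11); add C.
Step 5: frontier [A—B 12, A—C 10, A—D 15, A—F 17] → take A—C (10); add A.
Vertex order: B, E, D, F, C, A. The 4th vertex is F.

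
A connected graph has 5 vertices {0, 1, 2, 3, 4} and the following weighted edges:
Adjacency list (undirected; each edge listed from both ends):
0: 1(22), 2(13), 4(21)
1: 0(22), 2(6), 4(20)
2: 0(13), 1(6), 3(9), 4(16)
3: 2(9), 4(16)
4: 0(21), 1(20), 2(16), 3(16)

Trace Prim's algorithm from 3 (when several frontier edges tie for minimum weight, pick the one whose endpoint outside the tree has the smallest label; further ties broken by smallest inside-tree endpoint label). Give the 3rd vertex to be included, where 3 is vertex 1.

1

Grow the tree from 3 using Prim:
Step 1: frontier [2—3 9, 3—4 16] → take 2—3 (9); add 2.
Step 2: frontier [1—2 6, 0—2 13, 2—4 16, 3—4 16] → take 1—2 (6); add 1.
Step 3: frontier [1—4 20, 0—1 22, 0—2 13, 2—4 16, 3—4 16] → take 0—2 (13); add 0.
Step 4: frontier [0—4 21, 1—4 20, 2—4 16, 3—4 16] → take 2—4 (16); add 4.
Vertex order: 3, 2, 1, 0, 4. The 3rd vertex is 1.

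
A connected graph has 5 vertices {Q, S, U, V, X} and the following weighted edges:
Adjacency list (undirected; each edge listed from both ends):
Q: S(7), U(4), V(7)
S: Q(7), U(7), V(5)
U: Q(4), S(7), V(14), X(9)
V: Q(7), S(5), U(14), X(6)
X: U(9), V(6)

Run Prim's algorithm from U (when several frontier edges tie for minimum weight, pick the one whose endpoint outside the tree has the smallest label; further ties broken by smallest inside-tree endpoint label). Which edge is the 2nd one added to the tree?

Q-S

Prim, starting at U.
Step 1: cheapest edge leaving the tree is Q U (4); add Q.
Step 2: cheapest edge leaving the tree is Q S (7); add S.
Step 3: cheapest edge leaving the tree is S V (5); add V.
Step 4: cheapest edge leaving the tree is V X (6); add X.
The 2nd edge added is Q S.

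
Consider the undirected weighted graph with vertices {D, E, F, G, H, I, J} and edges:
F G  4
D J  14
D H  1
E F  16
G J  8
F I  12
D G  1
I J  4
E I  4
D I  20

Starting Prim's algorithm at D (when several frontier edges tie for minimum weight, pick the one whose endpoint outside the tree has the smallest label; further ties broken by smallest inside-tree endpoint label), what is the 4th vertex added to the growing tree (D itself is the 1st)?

Prim's algorithm from D:
Step 1: frontier [D G 1, D H 1, D J 14, D I 20] → take D G (1); add G.
Step 2: frontier [D H 1, D J 14, D I 20, F G 4, G J 8] → take D H (1); add H.
Step 3: frontier [D J 14, D I 20, F G 4, G J 8] → take F G (4); add F.
Step 4: frontier [D J 14, D I 20, F I 12, E F 16, G J 8] → take G J (8); add J.
Step 5: frontier [D I 20, F I 12, E F 16, I J 4] → take I J (4); add I.
Step 6: frontier [E F 16, E I 4] → take E I (4); add E.
Vertex order: D, G, H, F, J, I, E. The 4th vertex is F.

F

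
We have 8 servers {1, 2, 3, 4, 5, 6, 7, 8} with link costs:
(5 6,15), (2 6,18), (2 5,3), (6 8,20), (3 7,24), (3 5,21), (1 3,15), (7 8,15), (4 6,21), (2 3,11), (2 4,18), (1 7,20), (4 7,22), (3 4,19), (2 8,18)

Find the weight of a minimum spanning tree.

Sort edges by weight, then run Kruskal:
2 5 (3): add — endpoints in different components.
2 3 (11): add — endpoints in different components.
1 3 (15): add — endpoints in different components.
5 6 (15): add — endpoints in different components.
7 8 (15): add — endpoints in different components.
2 4 (18): add — endpoints in different components.
2 6 (18): skip — 2 and 6 already connected.
2 8 (18): add — endpoints in different components.
MST edges: 2 5, 2 3, 1 3, 5 6, 7 8, 2 4, 2 8; total weight 3+11+15+15+15+18+18 = 95.

95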